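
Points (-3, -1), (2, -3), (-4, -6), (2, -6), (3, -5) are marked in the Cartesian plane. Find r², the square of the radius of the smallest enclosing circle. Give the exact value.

A smallest enclosing disk is always determined by at most three of the input points on its boundary.
The minimum enclosing circle is determined by three boundary points: (-3, -1), (-4, -6), (3, -5).
Their circumcentre is (-12/17, -69/17) with r² = 4225/289.
The farthest remaining point (2, -6) is at distance² 3205/289 ≤ 4225/289.

4225/289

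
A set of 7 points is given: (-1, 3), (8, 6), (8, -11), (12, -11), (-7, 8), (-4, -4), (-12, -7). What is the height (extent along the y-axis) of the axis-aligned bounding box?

19

max y = 8, min y = -11, so height = 19.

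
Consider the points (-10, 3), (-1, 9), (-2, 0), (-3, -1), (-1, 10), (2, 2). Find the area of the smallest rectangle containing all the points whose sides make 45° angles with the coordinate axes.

In coordinates u = x + y, v = x − y the rectangle is axis-aligned; the map (x,y)→(u,v) scales areas by 2.
u-values: -7, 8, -2, -4, 9, 4; range = 9 − (-7) = 16.
v-values: -13, -10, -2, -2, -11, 0; range = 0 − (-13) = 13.
Area = (16 × 13) / 2 = 104.

104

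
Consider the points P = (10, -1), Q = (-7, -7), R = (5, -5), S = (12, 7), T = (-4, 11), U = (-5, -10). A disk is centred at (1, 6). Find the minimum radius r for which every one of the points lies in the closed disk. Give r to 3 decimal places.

The required radius is the distance from (1, 6) to the farthest point.
Squared distances: 130, 233, 137, 122, 50, 292.
Maximum is 292, attained at U.
r = √292 ≈ 17.088.

17.088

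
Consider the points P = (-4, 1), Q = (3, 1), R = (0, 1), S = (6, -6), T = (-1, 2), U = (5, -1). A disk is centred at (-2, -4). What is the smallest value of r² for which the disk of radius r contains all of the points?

68

The required radius is the distance from (-2, -4) to the farthest point.
Squared distances: 29, 50, 29, 68, 37, 58.
Maximum is 68, attained at S.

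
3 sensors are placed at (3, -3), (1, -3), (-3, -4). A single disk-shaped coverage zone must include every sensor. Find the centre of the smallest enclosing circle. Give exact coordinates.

Call the three points A, B, C in the order given.
Side lengths²: AB² = 4, AC² = 37, BC² = 17.
Since AC² = 37 ≥ 17 + 4 = 21, the angle opposite AC is not acute, so the smallest enclosing circle has AC as diameter.
Centre = midpoint of AC = (0, -3.5), r² = 37/4 = 9.25.
Centre = (0, -3.5).

(0, -3.5)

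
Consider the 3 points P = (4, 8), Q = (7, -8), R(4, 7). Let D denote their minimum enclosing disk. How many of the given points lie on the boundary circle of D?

Side lengths²: PQ² = 265, PR² = 1, QR² = 234.
Since PQ² = 265 ≥ 234 + 1 = 235, the angle opposite PQ is not acute, so the smallest enclosing circle has PQ as diameter.
Centre = midpoint of PQ = (5.5, 0), r² = 265/4 = 66.25.
The points at distance exactly r from the centre are P, Q — 2 points.

2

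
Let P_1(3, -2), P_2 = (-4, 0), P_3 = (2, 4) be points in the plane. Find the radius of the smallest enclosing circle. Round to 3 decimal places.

Side lengths²: P_1P_2² = 53, P_1P_3² = 37, P_2P_3² = 52.
Since P_1P_2² = 53 < 52 + 37 = 89, the triangle is acute, so the smallest enclosing circle is the circumcircle.
Circumcentre = (-0.05, 0.575), r² = 15.933125.
r = √(15.933125) ≈ 3.992.

3.992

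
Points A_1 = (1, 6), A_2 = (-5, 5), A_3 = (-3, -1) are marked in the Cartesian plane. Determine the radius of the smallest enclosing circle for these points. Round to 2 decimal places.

4.08

Side lengths²: A_1A_2² = 37, A_1A_3² = 65, A_2A_3² = 40.
Since A_1A_3² = 65 < 40 + 37 = 77, the triangle is acute, so the smallest enclosing circle is the circumcircle.
Circumcentre = (-59/38, 107/38), r² = 12025/722.
r = √(12025/722) ≈ 4.08.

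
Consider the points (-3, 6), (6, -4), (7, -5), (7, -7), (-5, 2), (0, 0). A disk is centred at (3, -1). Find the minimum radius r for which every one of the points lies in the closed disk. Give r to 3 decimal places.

The required radius is the distance from (3, -1) to the farthest point.
Squared distances: 85, 18, 32, 52, 73, 10.
Maximum is 85, attained at (-3, 6).
r = √85 ≈ 9.220.

9.220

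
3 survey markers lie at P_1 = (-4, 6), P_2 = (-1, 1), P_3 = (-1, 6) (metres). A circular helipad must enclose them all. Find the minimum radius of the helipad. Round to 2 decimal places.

2.92

Side lengths²: P_1P_2² = 34, P_1P_3² = 9, P_2P_3² = 25.
Since P_1P_2² = 34 ≥ 25 + 9 = 34, the angle opposite P_1P_2 is not acute, so the smallest enclosing circle has P_1P_2 as diameter.
Centre = midpoint of P_1P_2 = (-2.5, 3.5), r² = 34/4 = 8.5.
r = √(8.5) ≈ 2.92.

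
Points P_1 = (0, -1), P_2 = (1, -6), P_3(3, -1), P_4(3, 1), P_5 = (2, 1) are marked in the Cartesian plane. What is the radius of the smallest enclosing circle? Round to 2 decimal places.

3.64

The farthest pair is P_2–P_4 with squared distance 53. The circle on this segment as diameter has centre (2, -2.5) and r² = 53/4 = 13.25.
Check P_1: distance² to centre = 6.25 ≤ 13.25, so it lies inside.
All remaining points lie in this disk, and no smaller disk contains both endpoints, so this is the minimum enclosing circle.
r = √(13.25) ≈ 3.64.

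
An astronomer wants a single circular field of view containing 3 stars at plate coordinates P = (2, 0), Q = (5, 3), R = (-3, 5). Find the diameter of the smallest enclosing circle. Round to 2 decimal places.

8.25

Side lengths²: PQ² = 18, PR² = 50, QR² = 68.
Since QR² = 68 ≥ 50 + 18 = 68, the angle opposite QR is not acute, so the smallest enclosing circle has QR as diameter.
Centre = midpoint of QR = (1, 4), r² = 68/4 = 17.
Diameter = 2r = 2√17 ≈ 8.25.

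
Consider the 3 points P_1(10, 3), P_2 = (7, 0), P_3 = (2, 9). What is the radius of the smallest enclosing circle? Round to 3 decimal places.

5.200

Side lengths²: P_1P_2² = 18, P_1P_3² = 100, P_2P_3² = 106.
Since P_2P_3² = 106 < 100 + 18 = 118, the triangle is acute, so the smallest enclosing circle is the circumcircle.
Circumcentre = (36/7, 34/7), r² = 1325/49.
r = √(1325/49) ≈ 5.200.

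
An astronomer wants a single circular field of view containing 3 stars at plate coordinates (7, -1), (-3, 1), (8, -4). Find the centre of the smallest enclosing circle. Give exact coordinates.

(2.5, -1.5)

Call the three points A, B, C in the order given.
Side lengths²: AB² = 104, AC² = 10, BC² = 146.
Since BC² = 146 ≥ 104 + 10 = 114, the angle opposite BC is not acute, so the smallest enclosing circle has BC as diameter.
Centre = midpoint of BC = (2.5, -1.5), r² = 146/4 = 36.5.
Centre = (2.5, -1.5).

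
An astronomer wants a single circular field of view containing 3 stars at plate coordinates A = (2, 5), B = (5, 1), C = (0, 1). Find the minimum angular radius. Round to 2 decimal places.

Side lengths²: AB² = 25, AC² = 20, BC² = 25.
Since BC² = 25 < 25 + 20 = 45, the triangle is acute, so the smallest enclosing circle is the circumcircle.
Circumcentre = (2.5, 2.25), r² = 7.8125.
r = √(7.8125) ≈ 2.80.

2.80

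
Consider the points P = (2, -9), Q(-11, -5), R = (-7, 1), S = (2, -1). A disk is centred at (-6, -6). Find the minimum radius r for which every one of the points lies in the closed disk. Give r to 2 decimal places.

The required radius is the distance from (-6, -6) to the farthest point.
Squared distances: 73, 26, 50, 89.
Maximum is 89, attained at S.
r = √89 ≈ 9.43.

9.43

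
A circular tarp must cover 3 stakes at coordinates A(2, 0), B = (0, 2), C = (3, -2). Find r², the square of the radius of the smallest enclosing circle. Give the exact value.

Side lengths²: AB² = 8, AC² = 5, BC² = 25.
Since BC² = 25 ≥ 8 + 5 = 13, the angle opposite BC is not acute, so the smallest enclosing circle has BC as diameter.
Centre = midpoint of BC = (1.5, 0), r² = 25/4 = 6.25.

6.25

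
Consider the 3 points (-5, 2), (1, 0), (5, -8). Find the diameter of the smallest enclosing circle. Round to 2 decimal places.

14.14

Call the three points A, B, C in the order given.
Side lengths²: AB² = 40, AC² = 200, BC² = 80.
Since AC² = 200 ≥ 80 + 40 = 120, the angle opposite AC is not acute, so the smallest enclosing circle has AC as diameter.
Centre = midpoint of AC = (0, -3), r² = 200/4 = 50.
Diameter = 2r = 2√50 ≈ 14.14.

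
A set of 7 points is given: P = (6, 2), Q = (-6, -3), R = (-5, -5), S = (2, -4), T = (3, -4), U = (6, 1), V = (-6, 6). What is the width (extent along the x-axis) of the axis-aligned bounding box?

12

max x = 6, min x = -6, so width = 12.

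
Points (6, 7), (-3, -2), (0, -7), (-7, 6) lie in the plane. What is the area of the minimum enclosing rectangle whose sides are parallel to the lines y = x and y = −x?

200

In coordinates u = x + y, v = x − y the rectangle is axis-aligned; the map (x,y)→(u,v) scales areas by 2.
u-values: 13, -5, -7, -1; range = 13 − (-7) = 20.
v-values: -1, -1, 7, -13; range = 7 − (-13) = 20.
Area = (20 × 20) / 2 = 200.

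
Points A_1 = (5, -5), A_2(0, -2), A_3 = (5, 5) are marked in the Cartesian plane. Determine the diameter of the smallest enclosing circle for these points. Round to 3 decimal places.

10.032

Side lengths²: A_1A_2² = 34, A_1A_3² = 100, A_2A_3² = 74.
Since A_1A_3² = 100 < 74 + 34 = 108, the triangle is acute, so the smallest enclosing circle is the circumcircle.
Circumcentre = (4.6, 0), r² = 25.16.
Diameter = 2r = 2√(25.16) ≈ 10.032.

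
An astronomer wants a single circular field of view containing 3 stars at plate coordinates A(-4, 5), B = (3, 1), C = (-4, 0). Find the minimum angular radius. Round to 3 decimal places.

Side lengths²: AB² = 65, AC² = 25, BC² = 50.
Since AB² = 65 < 50 + 25 = 75, the triangle is acute, so the smallest enclosing circle is the circumcircle.
Circumcentre = (-11/14, 2.5), r² = 1625/98.
r = √(1625/98) ≈ 4.072.

4.072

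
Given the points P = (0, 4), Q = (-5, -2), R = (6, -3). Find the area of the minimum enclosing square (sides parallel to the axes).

The bounding box has width 11 and height 7.
An axis-aligned square enclosing the set must have side ≥ max(width, height).
So the minimum side is max(11, 7) = 11.
Area = 11² = 121.

121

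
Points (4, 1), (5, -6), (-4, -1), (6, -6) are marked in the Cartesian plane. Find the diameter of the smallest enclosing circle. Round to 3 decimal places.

The minimum enclosing circle of a finite set is fixed by two of the points (as a diameter) or three (as a circumcircle).
The farthest pair is (-4, -1)–(6, -6) with squared distance 125. The circle on this segment as diameter has centre (1, -3.5) and r² = 125/4 = 31.25.
Check (4, 1): distance² to centre = 29.25 ≤ 31.25, so it lies inside.
All remaining points lie in this disk, and no smaller disk contains both endpoints, so this is the minimum enclosing circle.
Diameter = 2r = 2√(31.25) ≈ 11.180.

11.180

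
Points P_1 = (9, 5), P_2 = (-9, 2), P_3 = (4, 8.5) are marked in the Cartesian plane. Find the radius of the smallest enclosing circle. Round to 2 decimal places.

Side lengths²: P_1P_2² = 333, P_1P_3² = 37.25, P_2P_3² = 211.25.
Since P_1P_2² = 333 ≥ 211.25 + 37.25 = 248.5, the angle opposite P_1P_2 is not acute, so the smallest enclosing circle has P_1P_2 as diameter.
Centre = midpoint of P_1P_2 = (0, 3.5), r² = 333/4 = 83.25.
r = √(83.25) ≈ 9.12.

9.12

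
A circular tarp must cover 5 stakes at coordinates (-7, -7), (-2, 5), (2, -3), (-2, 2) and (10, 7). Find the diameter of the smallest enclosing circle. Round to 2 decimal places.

By Welzl's lemma the MEC is supported by two points (diametrically opposite) or three points (on a circumcircle).
The farthest pair is (-7, -7)–(10, 7) with squared distance 485. The circle on this segment as diameter has centre (1.5, 0) and r² = 485/4 = 121.25.
Check (-2, 5): distance² to centre = 37.25 ≤ 121.25, so it lies inside.
All remaining points lie in this disk, and no smaller disk contains both endpoints, so this is the minimum enclosing circle.
Diameter = 2r = 2√(121.25) ≈ 22.02.

22.02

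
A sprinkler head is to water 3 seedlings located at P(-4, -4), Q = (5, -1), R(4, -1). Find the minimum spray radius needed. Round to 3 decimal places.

Side lengths²: PQ² = 90, PR² = 73, QR² = 1.
Since PQ² = 90 ≥ 73 + 1 = 74, the angle opposite PQ is not acute, so the smallest enclosing circle has PQ as diameter.
Centre = midpoint of PQ = (0.5, -2.5), r² = 90/4 = 22.5.
r = √(22.5) ≈ 4.743.

4.743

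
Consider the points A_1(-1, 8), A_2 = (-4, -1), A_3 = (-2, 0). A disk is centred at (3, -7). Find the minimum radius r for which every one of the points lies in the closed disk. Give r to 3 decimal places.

The required radius is the distance from (3, -7) to the farthest point.
Squared distances: 241, 85, 74.
Maximum is 241, attained at A_1.
r = √241 ≈ 15.524.

15.524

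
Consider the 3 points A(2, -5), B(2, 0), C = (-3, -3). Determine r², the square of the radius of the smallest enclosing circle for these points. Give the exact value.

Side lengths²: AB² = 25, AC² = 29, BC² = 34.
Since BC² = 34 < 29 + 25 = 54, the triangle is acute, so the smallest enclosing circle is the circumcircle.
Circumcentre = (0.1, -2.5), r² = 9.86.

9.86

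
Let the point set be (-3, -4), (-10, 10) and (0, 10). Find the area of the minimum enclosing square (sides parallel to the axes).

196

The bounding box has width 10 and height 14.
An axis-aligned square enclosing the set must have side ≥ max(width, height).
So the minimum side is max(10, 14) = 14.
Area = 14² = 196.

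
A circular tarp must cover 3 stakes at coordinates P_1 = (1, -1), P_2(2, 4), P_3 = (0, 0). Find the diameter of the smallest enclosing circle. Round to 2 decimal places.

5.10

Side lengths²: P_1P_2² = 26, P_1P_3² = 2, P_2P_3² = 20.
Since P_1P_2² = 26 ≥ 20 + 2 = 22, the angle opposite P_1P_2 is not acute, so the smallest enclosing circle has P_1P_2 as diameter.
Centre = midpoint of P_1P_2 = (1.5, 1.5), r² = 26/4 = 6.5.
Diameter = 2r = 2√(6.5) ≈ 5.10.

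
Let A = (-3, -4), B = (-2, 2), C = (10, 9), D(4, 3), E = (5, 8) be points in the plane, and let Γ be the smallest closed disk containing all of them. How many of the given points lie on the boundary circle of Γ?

2

The minimum enclosing circle of a finite set is fixed by two of the points (as a diameter) or three (as a circumcircle).
The farthest pair is A–C with squared distance 338. The circle on this segment as diameter has centre (3.5, 2.5) and r² = 338/4 = 84.5.
Check B: distance² to centre = 30.5 ≤ 84.5, so it lies inside.
All remaining points lie in this disk, and no smaller disk contains both endpoints, so this is the minimum enclosing circle.
The points at distance exactly r from the centre are A, C — 2 points.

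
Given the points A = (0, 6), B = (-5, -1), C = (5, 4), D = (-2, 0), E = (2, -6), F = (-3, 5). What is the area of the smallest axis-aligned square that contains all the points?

The bounding box has width 10 and height 12.
An axis-aligned square enclosing the set must have side ≥ max(width, height).
So the minimum side is max(10, 12) = 12.
Area = 12² = 144.

144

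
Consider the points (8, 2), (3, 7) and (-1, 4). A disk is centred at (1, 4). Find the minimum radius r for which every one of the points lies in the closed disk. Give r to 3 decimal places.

7.280

The required radius is the distance from (1, 4) to the farthest point.
Squared distances: 53, 13, 4.
Maximum is 53, attained at (8, 2).
r = √53 ≈ 7.280.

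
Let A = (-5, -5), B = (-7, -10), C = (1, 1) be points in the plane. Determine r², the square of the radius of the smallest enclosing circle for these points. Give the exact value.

Side lengths²: AB² = 29, AC² = 72, BC² = 185.
Since BC² = 185 ≥ 72 + 29 = 101, the angle opposite BC is not acute, so the smallest enclosing circle has BC as diameter.
Centre = midpoint of BC = (-3, -4.5), r² = 185/4 = 46.25.

46.25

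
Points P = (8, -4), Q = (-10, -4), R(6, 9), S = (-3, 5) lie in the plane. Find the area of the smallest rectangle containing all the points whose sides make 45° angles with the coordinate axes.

290

In coordinates u = x + y, v = x − y the rectangle is axis-aligned; the map (x,y)→(u,v) scales areas by 2.
u-values: 4, -14, 15, 2; range = 15 − (-14) = 29.
v-values: 12, -6, -3, -8; range = 12 − (-8) = 20.
Area = (29 × 20) / 2 = 290.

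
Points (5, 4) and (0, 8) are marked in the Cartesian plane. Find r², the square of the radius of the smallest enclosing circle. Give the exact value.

The smallest circle enclosing two points has them as diameter endpoints.
Centre = midpoint = (2.5, 6); r² = |(5, 4)−(0, 8)|²/4 = 41/4 = 10.25.

10.25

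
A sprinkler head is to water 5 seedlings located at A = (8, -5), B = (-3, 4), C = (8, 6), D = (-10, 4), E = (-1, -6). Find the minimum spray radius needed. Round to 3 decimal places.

A smallest enclosing disk is always determined by at most three of the input points on its boundary.
The minimum enclosing circle is determined by three boundary points: A, C, D.
Their circumcentre is (-0.5, 0.5) with r² = 102.5.
The farthest remaining point E is at distance² 42.5 ≤ 102.5.
r = √(102.5) ≈ 10.124.

10.124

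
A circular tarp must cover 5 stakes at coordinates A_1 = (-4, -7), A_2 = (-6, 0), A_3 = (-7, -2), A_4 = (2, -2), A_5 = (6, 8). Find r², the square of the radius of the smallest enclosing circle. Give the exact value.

81.25

A smallest enclosing disk is always determined by at most three of the input points on its boundary.
The farthest pair is A_1–A_5 with squared distance 325. The circle on this segment as diameter has centre (1, 0.5) and r² = 325/4 = 81.25.
Check A_2: distance² to centre = 49.25 ≤ 81.25, so it lies inside.
All remaining points lie in this disk, and no smaller disk contains both endpoints, so this is the minimum enclosing circle.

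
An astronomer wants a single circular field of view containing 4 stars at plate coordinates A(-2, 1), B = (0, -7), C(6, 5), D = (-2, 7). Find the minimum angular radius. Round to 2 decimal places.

7.24

The minimum enclosing circle is determined by three boundary points: B, C, D.
Their circumcentre is (5/9, 2/9) with r² = 4250/81.
The farthest remaining point A is at distance² 578/81 ≤ 4250/81.
r = √(4250/81) ≈ 7.24.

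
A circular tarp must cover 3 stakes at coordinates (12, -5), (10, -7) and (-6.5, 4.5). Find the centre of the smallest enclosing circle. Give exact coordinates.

Call the three points A, B, C in the order given.
Side lengths²: AB² = 8, AC² = 432.5, BC² = 404.5.
Since AC² = 432.5 ≥ 404.5 + 8 = 412.5, the angle opposite AC is not acute, so the smallest enclosing circle has AC as diameter.
Centre = midpoint of AC = (2.75, -0.25), r² = 432.5/4 = 108.125.
Centre = (2.75, -0.25).

(2.75, -0.25)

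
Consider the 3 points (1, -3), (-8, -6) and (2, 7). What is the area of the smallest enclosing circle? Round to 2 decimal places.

Call the three points A, B, C in the order given.
Side lengths²: AB² = 90, AC² = 101, BC² = 269.
Since BC² = 269 ≥ 101 + 90 = 191, the angle opposite BC is not acute, so the smallest enclosing circle has BC as diameter.
Centre = midpoint of BC = (-3, 0.5), r² = 269/4 = 67.25.
Area = π·r² = π·67.25 ≈ 211.27.

211.27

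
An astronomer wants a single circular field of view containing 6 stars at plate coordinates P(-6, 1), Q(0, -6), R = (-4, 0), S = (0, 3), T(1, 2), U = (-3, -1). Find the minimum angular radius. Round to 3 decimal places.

By Welzl's lemma the MEC is supported by two points (diametrically opposite) or three points (on a circumcircle).
The minimum enclosing circle is determined by three boundary points: P, Q, S.
Their circumcentre is (-11/6, -1.5) with r² = 425/18.
The farthest remaining point T is at distance² 365/18 ≤ 425/18.
r = √(425/18) ≈ 4.859.

4.859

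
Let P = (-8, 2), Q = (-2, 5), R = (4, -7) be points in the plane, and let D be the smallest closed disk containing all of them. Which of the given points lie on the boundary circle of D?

P, Q, R

Side lengths²: PQ² = 45, PR² = 225, QR² = 180.
Since PR² = 225 ≥ 180 + 45 = 225, the angle opposite PR is not acute, so the smallest enclosing circle has PR as diameter.
Centre = midpoint of PR = (-2, -2.5), r² = 225/4 = 56.25.
The points at distance exactly r from the centre are P, Q, R — 3 points.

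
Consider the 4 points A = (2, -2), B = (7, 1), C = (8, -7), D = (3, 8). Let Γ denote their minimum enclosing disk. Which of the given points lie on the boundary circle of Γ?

By Welzl's lemma the MEC is supported by two points (diametrically opposite) or three points (on a circumcircle).
The farthest pair is C–D with squared distance 250. The circle on this segment as diameter has centre (5.5, 0.5) and r² = 250/4 = 62.5.
Check A: distance² to centre = 18.5 ≤ 62.5, so it lies inside.
All remaining points lie in this disk, and no smaller disk contains both endpoints, so this is the minimum enclosing circle.
The points at distance exactly r from the centre are C, D — 2 points.

C, D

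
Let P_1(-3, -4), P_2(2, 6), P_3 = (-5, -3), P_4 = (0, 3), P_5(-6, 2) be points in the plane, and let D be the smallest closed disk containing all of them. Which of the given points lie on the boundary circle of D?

P_1, P_2, P_3

A smallest enclosing disk is always determined by at most three of the input points on its boundary.
The farthest pair is P_2–P_3 with squared distance 130. The circle on this segment as diameter has centre (-1.5, 1.5) and r² = 130/4 = 32.5.
Check P_1: distance² to centre = 32.5 ≤ 32.5, so it lies inside.
All remaining points lie in this disk, and no smaller disk contains both endpoints, so this is the minimum enclosing circle.
The points at distance exactly r from the centre are P_1, P_2, P_3 — 3 points.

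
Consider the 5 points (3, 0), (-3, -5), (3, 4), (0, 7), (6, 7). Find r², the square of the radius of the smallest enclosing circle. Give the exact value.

56.25

A smallest enclosing disk is always determined by at most three of the input points on its boundary.
The farthest pair is (-3, -5)–(6, 7) with squared distance 225. The circle on this segment as diameter has centre (1.5, 1) and r² = 225/4 = 56.25.
Check (3, 0): distance² to centre = 3.25 ≤ 56.25, so it lies inside.
All remaining points lie in this disk, and no smaller disk contains both endpoints, so this is the minimum enclosing circle.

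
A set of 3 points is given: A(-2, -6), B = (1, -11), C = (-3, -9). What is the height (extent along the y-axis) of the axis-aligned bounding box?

max y = -6, min y = -11, so height = 5.

5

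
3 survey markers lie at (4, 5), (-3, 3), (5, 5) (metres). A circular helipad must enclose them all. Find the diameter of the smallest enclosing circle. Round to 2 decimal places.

Call the three points A, B, C in the order given.
Side lengths²: AB² = 53, AC² = 1, BC² = 68.
Since BC² = 68 ≥ 53 + 1 = 54, the angle opposite BC is not acute, so the smallest enclosing circle has BC as diameter.
Centre = midpoint of BC = (1, 4), r² = 68/4 = 17.
Diameter = 2r = 2√17 ≈ 8.25.

8.25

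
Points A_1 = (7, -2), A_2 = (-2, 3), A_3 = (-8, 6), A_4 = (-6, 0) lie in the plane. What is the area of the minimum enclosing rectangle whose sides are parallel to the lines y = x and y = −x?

In coordinates u = x + y, v = x − y the rectangle is axis-aligned; the map (x,y)→(u,v) scales areas by 2.
u-values: 5, 1, -2, -6; range = 5 − (-6) = 11.
v-values: 9, -5, -14, -6; range = 9 − (-14) = 23.
Area = (11 × 23) / 2 = 126.5.

126.5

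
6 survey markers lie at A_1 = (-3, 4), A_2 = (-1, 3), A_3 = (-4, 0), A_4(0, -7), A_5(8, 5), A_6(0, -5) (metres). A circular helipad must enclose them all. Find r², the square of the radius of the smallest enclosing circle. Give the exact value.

The minimum enclosing circle is determined by three boundary points: A_1, A_4, A_5.
Their circumcentre is (91/31, -9/31) with r² = 51545/961.
The farthest remaining point A_3 is at distance² 46306/961 ≤ 51545/961.

51545/961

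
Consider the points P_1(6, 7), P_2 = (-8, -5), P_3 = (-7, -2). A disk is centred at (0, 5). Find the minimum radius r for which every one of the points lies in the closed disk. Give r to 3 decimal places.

12.806

The required radius is the distance from (0, 5) to the farthest point.
Squared distances: 40, 164, 98.
Maximum is 164, attained at P_2.
r = √164 ≈ 12.806.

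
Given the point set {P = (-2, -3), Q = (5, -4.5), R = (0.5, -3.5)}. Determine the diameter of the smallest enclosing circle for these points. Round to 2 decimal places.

7.16

Side lengths²: PQ² = 51.25, PR² = 6.5, QR² = 21.25.
Since PQ² = 51.25 ≥ 21.25 + 6.5 = 27.75, the angle opposite PQ is not acute, so the smallest enclosing circle has PQ as diameter.
Centre = midpoint of PQ = (1.5, -3.75), r² = 51.25/4 = 12.8125.
Diameter = 2r = 2√(12.8125) ≈ 7.16.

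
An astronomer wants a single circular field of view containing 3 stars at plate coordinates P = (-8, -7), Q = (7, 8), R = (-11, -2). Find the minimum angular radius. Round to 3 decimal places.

Side lengths²: PQ² = 450, PR² = 34, QR² = 424.
Since PQ² = 450 < 424 + 34 = 458, the triangle is acute, so the smallest enclosing circle is the circumcircle.
Circumcentre = (-0.75, 0.75), r² = 112.625.
r = √(112.625) ≈ 10.612.

10.612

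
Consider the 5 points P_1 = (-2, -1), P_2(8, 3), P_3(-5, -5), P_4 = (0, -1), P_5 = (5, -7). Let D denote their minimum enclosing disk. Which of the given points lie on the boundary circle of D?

The minimum enclosing circle of a finite set is fixed by two of the points (as a diameter) or three (as a circumcircle).
The farthest pair is P_2–P_3 with squared distance 233. The circle on this segment as diameter has centre (1.5, -1) and r² = 233/4 = 58.25.
Check P_1: distance² to centre = 12.25 ≤ 58.25, so it lies inside.
All remaining points lie in this disk, and no smaller disk contains both endpoints, so this is the minimum enclosing circle.
The points at distance exactly r from the centre are P_2, P_3 — 2 points.

P_2, P_3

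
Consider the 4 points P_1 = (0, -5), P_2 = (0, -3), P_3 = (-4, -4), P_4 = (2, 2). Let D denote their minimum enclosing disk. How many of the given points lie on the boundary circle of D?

The farthest pair is P_3–P_4 with squared distance 72. The circle on this segment as diameter has centre (-1, -1) and r² = 72/4 = 18.
Check P_1: distance² to centre = 17 ≤ 18, so it lies inside.
All remaining points lie in this disk, and no smaller disk contains both endpoints, so this is the minimum enclosing circle.
The points at distance exactly r from the centre are P_3, P_4 — 2 points.

2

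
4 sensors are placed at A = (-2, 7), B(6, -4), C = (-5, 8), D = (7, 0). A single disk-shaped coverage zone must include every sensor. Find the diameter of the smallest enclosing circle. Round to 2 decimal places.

A smallest enclosing disk is always determined by at most three of the input points on its boundary.
The farthest pair is B–C with squared distance 265. The circle on this segment as diameter has centre (0.5, 2) and r² = 265/4 = 66.25.
Check A: distance² to centre = 31.25 ≤ 66.25, so it lies inside.
All remaining points lie in this disk, and no smaller disk contains both endpoints, so this is the minimum enclosing circle.
Diameter = 2r = 2√(66.25) ≈ 16.28.

16.28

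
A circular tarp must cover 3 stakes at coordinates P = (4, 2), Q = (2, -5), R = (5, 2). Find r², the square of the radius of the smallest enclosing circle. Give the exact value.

Side lengths²: PQ² = 53, PR² = 1, QR² = 58.
Since QR² = 58 ≥ 53 + 1 = 54, the angle opposite QR is not acute, so the smallest enclosing circle has QR as diameter.
Centre = midpoint of QR = (3.5, -1.5), r² = 58/4 = 14.5.

14.5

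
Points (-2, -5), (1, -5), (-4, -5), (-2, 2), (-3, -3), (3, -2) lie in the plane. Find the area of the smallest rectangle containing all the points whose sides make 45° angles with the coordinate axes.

50

In coordinates u = x + y, v = x − y the rectangle is axis-aligned; the map (x,y)→(u,v) scales areas by 2.
u-values: -7, -4, -9, 0, -6, 1; range = 1 − (-9) = 10.
v-values: 3, 6, 1, -4, 0, 5; range = 6 − (-4) = 10.
Area = (10 × 10) / 2 = 50.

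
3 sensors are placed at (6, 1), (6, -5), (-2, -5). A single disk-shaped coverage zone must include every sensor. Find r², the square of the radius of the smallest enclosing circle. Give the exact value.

25

Call the three points A, B, C in the order given.
Side lengths²: AB² = 36, AC² = 100, BC² = 64.
Since AC² = 100 ≥ 64 + 36 = 100, the angle opposite AC is not acute, so the smallest enclosing circle has AC as diameter.
Centre = midpoint of AC = (2, -2), r² = 100/4 = 25.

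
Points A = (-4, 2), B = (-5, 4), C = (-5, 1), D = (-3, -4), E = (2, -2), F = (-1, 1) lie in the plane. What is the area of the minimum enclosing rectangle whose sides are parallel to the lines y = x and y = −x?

45.5

In coordinates u = x + y, v = x − y the rectangle is axis-aligned; the map (x,y)→(u,v) scales areas by 2.
u-values: -2, -1, -4, -7, 0, 0; range = 0 − (-7) = 7.
v-values: -6, -9, -6, 1, 4, -2; range = 4 − (-9) = 13.
Area = (7 × 13) / 2 = 45.5.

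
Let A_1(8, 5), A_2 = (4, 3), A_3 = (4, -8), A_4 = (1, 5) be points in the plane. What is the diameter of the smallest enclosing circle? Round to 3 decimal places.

13.959

The minimum enclosing circle is determined by three boundary points: A_1, A_3, A_4.
Their circumcentre is (4.5, -27/26) with r² = 16465/338.
The farthest remaining point A_2 is at distance² 5597/338 ≤ 16465/338.
Diameter = 2r = 2√(16465/338) ≈ 13.959.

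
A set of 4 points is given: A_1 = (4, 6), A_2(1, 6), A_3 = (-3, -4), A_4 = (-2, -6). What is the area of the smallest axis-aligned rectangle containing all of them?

x ranges over [-3, 4], width 7.
y ranges over [-6, 6], height 12.
Area = 7 × 12 = 84.

84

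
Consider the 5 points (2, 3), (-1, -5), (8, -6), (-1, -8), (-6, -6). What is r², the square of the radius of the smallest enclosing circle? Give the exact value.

The minimum enclosing circle is determined by three boundary points: (2, 3), (8, -6), (-6, -6).
Their circumcentre is (1, -25/6) with r² = 1885/36.
The farthest remaining point (-1, -8) is at distance² 673/36 ≤ 1885/36.

1885/36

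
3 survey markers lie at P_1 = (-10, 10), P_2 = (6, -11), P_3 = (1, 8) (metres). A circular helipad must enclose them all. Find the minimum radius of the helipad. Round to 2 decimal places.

Side lengths²: P_1P_2² = 697, P_1P_3² = 125, P_2P_3² = 386.
Since P_1P_2² = 697 ≥ 386 + 125 = 511, the angle opposite P_1P_2 is not acute, so the smallest enclosing circle has P_1P_2 as diameter.
Centre = midpoint of P_1P_2 = (-2, -0.5), r² = 697/4 = 174.25.
r = √(174.25) ≈ 13.20.

13.20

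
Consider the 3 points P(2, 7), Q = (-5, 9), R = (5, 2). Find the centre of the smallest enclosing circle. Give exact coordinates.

Side lengths²: PQ² = 53, PR² = 34, QR² = 149.
Since QR² = 149 ≥ 53 + 34 = 87, the angle opposite QR is not acute, so the smallest enclosing circle has QR as diameter.
Centre = midpoint of QR = (0, 5.5), r² = 149/4 = 37.25.
Centre = (0, 5.5).

(0, 5.5)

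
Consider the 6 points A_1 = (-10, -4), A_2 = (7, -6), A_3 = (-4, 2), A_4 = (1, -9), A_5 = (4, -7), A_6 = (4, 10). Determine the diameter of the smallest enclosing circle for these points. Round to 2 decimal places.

20.74

The minimum enclosing circle of a finite set is fixed by two of the points (as a diameter) or three (as a circumcircle).
The minimum enclosing circle is determined by three boundary points: A_1, A_2, A_6.
Their circumcentre is (-31/38, 31/38) with r² = 77645/722.
The farthest remaining point A_4 is at distance² 71945/722 ≤ 77645/722.
Diameter = 2r = 2√(77645/722) ≈ 20.74.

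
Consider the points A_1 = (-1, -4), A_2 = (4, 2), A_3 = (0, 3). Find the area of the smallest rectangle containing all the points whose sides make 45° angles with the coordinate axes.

33

In coordinates u = x + y, v = x − y the rectangle is axis-aligned; the map (x,y)→(u,v) scales areas by 2.
u-values: -5, 6, 3; range = 6 − (-5) = 11.
v-values: 3, 2, -3; range = 3 − (-3) = 6.
Area = (11 × 6) / 2 = 33.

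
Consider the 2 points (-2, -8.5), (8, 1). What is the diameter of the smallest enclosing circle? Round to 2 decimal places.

13.79

The smallest circle enclosing two points has them as diameter endpoints.
Centre = midpoint = (3, -3.75); r² = |(-2, -8.5)−(8, 1)|²/4 = 190.25/4 = 47.5625.
Diameter = 2r = 2√(47.5625) ≈ 13.79.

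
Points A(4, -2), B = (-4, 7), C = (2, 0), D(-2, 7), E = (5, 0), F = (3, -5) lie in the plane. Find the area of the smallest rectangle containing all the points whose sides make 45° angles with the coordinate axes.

66.5

In coordinates u = x + y, v = x − y the rectangle is axis-aligned; the map (x,y)→(u,v) scales areas by 2.
u-values: 2, 3, 2, 5, 5, -2; range = 5 − (-2) = 7.
v-values: 6, -11, 2, -9, 5, 8; range = 8 − (-11) = 19.
Area = (7 × 19) / 2 = 66.5.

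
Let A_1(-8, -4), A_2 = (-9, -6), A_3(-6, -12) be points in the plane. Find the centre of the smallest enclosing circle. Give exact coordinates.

(-7, -8)

Side lengths²: A_1A_2² = 5, A_1A_3² = 68, A_2A_3² = 45.
Since A_1A_3² = 68 ≥ 45 + 5 = 50, the angle opposite A_1A_3 is not acute, so the smallest enclosing circle has A_1A_3 as diameter.
Centre = midpoint of A_1A_3 = (-7, -8), r² = 68/4 = 17.
Centre = (-7, -8).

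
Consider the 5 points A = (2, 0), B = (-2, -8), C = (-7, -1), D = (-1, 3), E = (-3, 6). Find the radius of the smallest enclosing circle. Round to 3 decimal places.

7.018

A smallest enclosing disk is always determined by at most three of the input points on its boundary.
The farthest pair is B–E with squared distance 197. The circle on this segment as diameter has centre (-2.5, -1) and r² = 197/4 = 49.25.
Check A: distance² to centre = 21.25 ≤ 49.25, so it lies inside.
All remaining points lie in this disk, and no smaller disk contains both endpoints, so this is the minimum enclosing circle.
r = √(49.25) ≈ 7.018.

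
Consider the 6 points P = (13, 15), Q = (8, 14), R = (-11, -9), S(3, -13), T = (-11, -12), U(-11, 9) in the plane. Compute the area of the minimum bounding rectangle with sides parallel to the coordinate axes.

x ranges over [-11, 13], width 24.
y ranges over [-13, 15], height 28.
Area = 24 × 28 = 672.

672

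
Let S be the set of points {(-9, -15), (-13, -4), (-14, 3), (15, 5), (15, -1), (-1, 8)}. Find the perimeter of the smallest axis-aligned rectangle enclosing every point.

Width = max x − min x = 15 − (-14) = 29.
Height = max y − min y = 8 − (-15) = 23.
Perimeter = 2(29 + 23) = 104.

104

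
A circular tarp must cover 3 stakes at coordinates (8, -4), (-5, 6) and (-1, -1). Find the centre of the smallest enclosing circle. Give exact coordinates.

Call the three points A, B, C in the order given.
Side lengths²: AB² = 269, AC² = 90, BC² = 65.
Since AB² = 269 ≥ 90 + 65 = 155, the angle opposite AB is not acute, so the smallest enclosing circle has AB as diameter.
Centre = midpoint of AB = (1.5, 1), r² = 269/4 = 67.25.
Centre = (1.5, 1).

(1.5, 1)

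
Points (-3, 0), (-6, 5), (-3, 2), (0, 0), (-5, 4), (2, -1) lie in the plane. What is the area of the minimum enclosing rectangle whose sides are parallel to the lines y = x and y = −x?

28

In coordinates u = x + y, v = x − y the rectangle is axis-aligned; the map (x,y)→(u,v) scales areas by 2.
u-values: -3, -1, -1, 0, -1, 1; range = 1 − (-3) = 4.
v-values: -3, -11, -5, 0, -9, 3; range = 3 − (-11) = 14.
Area = (4 × 14) / 2 = 28.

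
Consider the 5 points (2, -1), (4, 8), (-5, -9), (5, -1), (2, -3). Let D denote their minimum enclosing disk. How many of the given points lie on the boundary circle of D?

By Welzl's lemma the MEC is supported by two points (diametrically opposite) or three points (on a circumcircle).
The farthest pair is (4, 8)–(-5, -9) with squared distance 370. The circle on this segment as diameter has centre (-0.5, -0.5) and r² = 370/4 = 92.5.
Check (2, -1): distance² to centre = 6.5 ≤ 92.5, so it lies inside.
All remaining points lie in this disk, and no smaller disk contains both endpoints, so this is the minimum enclosing circle.
The points at distance exactly r from the centre are (4, 8), (-5, -9) — 2 points.

2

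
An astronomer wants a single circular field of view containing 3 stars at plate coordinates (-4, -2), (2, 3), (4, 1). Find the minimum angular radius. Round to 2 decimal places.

4.27

Call the three points A, B, C in the order given.
Side lengths²: AB² = 61, AC² = 73, BC² = 8.
Since AC² = 73 ≥ 61 + 8 = 69, the angle opposite AC is not acute, so the smallest enclosing circle has AC as diameter.
Centre = midpoint of AC = (0, -0.5), r² = 73/4 = 18.25.
r = √(18.25) ≈ 4.27.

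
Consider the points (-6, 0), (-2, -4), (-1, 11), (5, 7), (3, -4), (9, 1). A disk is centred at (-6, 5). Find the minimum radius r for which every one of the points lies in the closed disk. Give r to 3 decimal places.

The required radius is the distance from (-6, 5) to the farthest point.
Squared distances: 25, 97, 61, 125, 162, 241.
Maximum is 241, attained at (9, 1).
r = √241 ≈ 15.524.

15.524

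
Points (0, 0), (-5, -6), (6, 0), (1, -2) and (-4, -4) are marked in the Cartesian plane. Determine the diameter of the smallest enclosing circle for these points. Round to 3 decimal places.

12.530

By Welzl's lemma the MEC is supported by two points (diametrically opposite) or three points (on a circumcircle).
The farthest pair is (-5, -6)–(6, 0) with squared distance 157. The circle on this segment as diameter has centre (0.5, -3) and r² = 157/4 = 39.25.
Check (0, 0): distance² to centre = 9.25 ≤ 39.25, so it lies inside.
All remaining points lie in this disk, and no smaller disk contains both endpoints, so this is the minimum enclosing circle.
Diameter = 2r = 2√(39.25) ≈ 12.530.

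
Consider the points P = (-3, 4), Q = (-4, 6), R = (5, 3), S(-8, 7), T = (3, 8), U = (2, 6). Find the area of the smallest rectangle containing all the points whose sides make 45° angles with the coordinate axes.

102

In coordinates u = x + y, v = x − y the rectangle is axis-aligned; the map (x,y)→(u,v) scales areas by 2.
u-values: 1, 2, 8, -1, 11, 8; range = 11 − (-1) = 12.
v-values: -7, -10, 2, -15, -5, -4; range = 2 − (-15) = 17.
Area = (12 × 17) / 2 = 102.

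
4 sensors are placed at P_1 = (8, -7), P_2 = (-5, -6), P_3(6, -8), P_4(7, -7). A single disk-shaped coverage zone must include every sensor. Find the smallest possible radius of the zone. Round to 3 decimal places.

6.519

A smallest enclosing disk is always determined by at most three of the input points on its boundary.
The farthest pair is P_1–P_2 with squared distance 170. The circle on this segment as diameter has centre (1.5, -6.5) and r² = 170/4 = 42.5.
Check P_3: distance² to centre = 22.5 ≤ 42.5, so it lies inside.
All remaining points lie in this disk, and no smaller disk contains both endpoints, so this is the minimum enclosing circle.
r = √(42.5) ≈ 6.519.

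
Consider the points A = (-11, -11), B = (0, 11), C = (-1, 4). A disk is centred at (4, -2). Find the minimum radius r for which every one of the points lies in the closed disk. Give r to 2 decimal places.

The required radius is the distance from (4, -2) to the farthest point.
Squared distances: 306, 185, 61.
Maximum is 306, attained at A.
r = √306 ≈ 17.49.

17.49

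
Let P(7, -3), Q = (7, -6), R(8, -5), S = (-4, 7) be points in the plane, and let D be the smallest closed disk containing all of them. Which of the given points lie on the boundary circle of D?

Q, R, S

A smallest enclosing disk is always determined by at most three of the input points on its boundary.
The farthest pair is Q–S with squared distance 290. The circle on this segment as diameter has centre (1.5, 0.5) and r² = 290/4 = 72.5.
Check P: distance² to centre = 42.5 ≤ 72.5, so it lies inside.
All remaining points lie in this disk, and no smaller disk contains both endpoints, so this is the minimum enclosing circle.
The points at distance exactly r from the centre are Q, R, S — 3 points.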